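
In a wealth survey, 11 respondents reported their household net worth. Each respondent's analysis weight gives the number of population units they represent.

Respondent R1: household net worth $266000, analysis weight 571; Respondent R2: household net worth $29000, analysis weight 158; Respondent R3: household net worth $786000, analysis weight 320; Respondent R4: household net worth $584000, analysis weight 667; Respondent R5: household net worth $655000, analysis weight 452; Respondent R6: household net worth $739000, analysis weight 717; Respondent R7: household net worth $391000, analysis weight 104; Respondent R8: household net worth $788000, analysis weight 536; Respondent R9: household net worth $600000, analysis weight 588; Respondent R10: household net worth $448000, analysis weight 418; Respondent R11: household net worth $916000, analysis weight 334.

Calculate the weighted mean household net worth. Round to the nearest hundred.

602800

Weighted sum = 266000×571 + 29000×158 + 786000×320 + 584000×667 + 655000×452 + 739000×717 + 391000×104 + 788000×536 + 600000×588 + 448000×418 + 916000×334
  = 151886000 + 4582000 + 251520000 + 389528000 + 296060000 + 529863000 + 40664000 + 422368000 + 352800000 + 187264000 + 305944000 = 2932479000
Sum of weights = 571 + 158 + 320 + 667 + 452 + 717 + 104 + 536 + 588 + 418 + 334 = 4865
Weighted mean = 2932479000 / 4865 = 602770.61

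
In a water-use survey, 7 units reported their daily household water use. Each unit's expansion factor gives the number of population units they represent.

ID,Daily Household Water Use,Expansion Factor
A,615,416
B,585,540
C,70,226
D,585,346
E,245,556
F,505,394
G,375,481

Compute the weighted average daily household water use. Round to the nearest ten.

Weighted sum = 615×416 + 585×540 + 70×226 + 585×346 + 245×556 + 505×394 + 375×481
  = 255840 + 315900 + 15820 + 202410 + 136220 + 198970 + 180375 = 1305535
Sum of weights = 416 + 540 + 226 + 346 + 556 + 394 + 481 = 2959
Weighted mean = 1305535 / 2959 = 441.20818

440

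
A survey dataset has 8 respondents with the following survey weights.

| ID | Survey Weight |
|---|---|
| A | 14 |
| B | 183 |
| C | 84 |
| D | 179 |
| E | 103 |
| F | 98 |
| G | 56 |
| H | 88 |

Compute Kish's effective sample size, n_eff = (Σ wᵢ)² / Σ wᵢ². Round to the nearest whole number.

Σ wᵢ = 805
Σ wᵢ² = 196 + 33489 + 7056 + 32041 + 10609 + 9604 + 3136 + 7744 = 103875
n_eff = 805² / 103875 = 648025 / 103875 = 6.2385078

6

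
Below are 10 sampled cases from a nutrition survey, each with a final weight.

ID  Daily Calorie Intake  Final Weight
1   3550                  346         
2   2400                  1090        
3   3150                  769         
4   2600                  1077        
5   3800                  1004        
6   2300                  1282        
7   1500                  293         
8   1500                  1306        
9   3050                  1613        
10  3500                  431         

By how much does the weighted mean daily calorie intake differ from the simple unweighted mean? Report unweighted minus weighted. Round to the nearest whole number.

Unweighted sum = 3550 + 2400 + 3150 + 2600 + 3800 + 2300 + 1500 + 1500 + 3050 + 3500 = 27350
Unweighted mean = 27350 / 10 = 2735
Weighted sum = 3550×346 + 2400×1090 + 3150×769 + 2600×1077 + 3800×1004 + 2300×1282 + 1500×293 + 1500×1306 + 3050×1613 + 3500×431
  = 1228300 + 2616000 + 2422350 + 2800200 + 3815200 + 2948600 + 439500 + 1959000 + 4919650 + 1508500 = 24657300
Sum of weights = 346 + 1090 + 769 + 1077 + 1004 + 1282 + 293 + 1306 + 1613 + 431 = 9211
Weighted mean = 24657300 / 9211 = 2676.9406
Difference (unweighted minus weighted) = 58.059386

58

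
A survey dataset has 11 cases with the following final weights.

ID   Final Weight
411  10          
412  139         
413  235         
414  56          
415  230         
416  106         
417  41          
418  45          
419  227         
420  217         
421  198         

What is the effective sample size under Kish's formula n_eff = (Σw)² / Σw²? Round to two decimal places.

Σ wᵢ = 10 + 139 + 235 + 56 + 230 + 106 + 41 + 45 + 227 + 217 + 198 = 1504
Σ wᵢ² = 283446
n_eff = 1504² / 283446 = 2262016 / 283446 = 7.9804125

7.98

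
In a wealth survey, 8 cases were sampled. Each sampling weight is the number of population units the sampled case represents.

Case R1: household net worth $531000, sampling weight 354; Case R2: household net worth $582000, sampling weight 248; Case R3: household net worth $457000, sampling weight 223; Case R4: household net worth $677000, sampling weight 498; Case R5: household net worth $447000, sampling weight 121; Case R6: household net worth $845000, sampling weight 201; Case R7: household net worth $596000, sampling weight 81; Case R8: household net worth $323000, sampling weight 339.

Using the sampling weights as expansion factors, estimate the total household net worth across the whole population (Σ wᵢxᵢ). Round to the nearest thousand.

Weighted total = 1153072000

1153072000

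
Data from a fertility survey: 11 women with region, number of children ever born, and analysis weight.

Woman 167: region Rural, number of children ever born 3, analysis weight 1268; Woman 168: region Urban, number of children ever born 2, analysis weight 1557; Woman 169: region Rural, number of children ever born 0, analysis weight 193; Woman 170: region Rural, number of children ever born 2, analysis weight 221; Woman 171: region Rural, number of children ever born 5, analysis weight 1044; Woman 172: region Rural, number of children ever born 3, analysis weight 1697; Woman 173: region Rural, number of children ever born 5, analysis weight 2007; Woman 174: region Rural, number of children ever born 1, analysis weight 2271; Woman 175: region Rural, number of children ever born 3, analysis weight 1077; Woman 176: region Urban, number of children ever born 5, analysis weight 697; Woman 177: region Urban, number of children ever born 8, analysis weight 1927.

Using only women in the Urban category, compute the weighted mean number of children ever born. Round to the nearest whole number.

5

Urban rows: 168, 176, 177
Weighted sum = 22015
Sum of weights = 1557 + 697 + 1927 = 4181
Weighted mean = 22015 / 4181 = 5.2654867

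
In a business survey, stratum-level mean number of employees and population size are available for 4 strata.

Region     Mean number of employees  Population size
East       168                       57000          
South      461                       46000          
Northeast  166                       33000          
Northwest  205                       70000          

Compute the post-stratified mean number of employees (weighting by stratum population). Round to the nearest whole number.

Σ Nₕ·x̄ₕ = 168×57000 + 461×46000 + 166×33000 + 205×70000
  = 9576000 + 21206000 + 5478000 + 14350000 = 50610000
Σ Nₕ = 57000 + 46000 + 33000 + 70000 = 206000
Overall mean = 50610000 / 206000 = 245.67961

246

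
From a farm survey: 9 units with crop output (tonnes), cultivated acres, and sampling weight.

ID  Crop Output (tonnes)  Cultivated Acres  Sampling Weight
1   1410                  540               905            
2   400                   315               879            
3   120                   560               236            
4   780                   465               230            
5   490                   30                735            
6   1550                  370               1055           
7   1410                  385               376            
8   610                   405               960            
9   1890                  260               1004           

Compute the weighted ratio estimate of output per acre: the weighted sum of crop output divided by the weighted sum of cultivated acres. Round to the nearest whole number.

Σ wᵢ·y = 1410×905 + 400×879 + 120×236 + 780×230 + 490×735 + 1550×1055 + 1410×376 + 610×960 + 1890×1004
  = 1276050 + 351600 + 28320 + 179400 + 360150 + 1635250 + 530160 + 585600 + 1897560 = 6844090
Σ wᵢ·x = 540×905 + 315×879 + 560×236 + 465×230 + 30×735 + 370×1055 + 385×376 + 405×960 + 260×1004
  = 488700 + 276885 + 132160 + 106950 + 22050 + 390350 + 144760 + 388800 + 261040 = 2211695
Ratio = 6844090 / 2211695 = 3.0944999

3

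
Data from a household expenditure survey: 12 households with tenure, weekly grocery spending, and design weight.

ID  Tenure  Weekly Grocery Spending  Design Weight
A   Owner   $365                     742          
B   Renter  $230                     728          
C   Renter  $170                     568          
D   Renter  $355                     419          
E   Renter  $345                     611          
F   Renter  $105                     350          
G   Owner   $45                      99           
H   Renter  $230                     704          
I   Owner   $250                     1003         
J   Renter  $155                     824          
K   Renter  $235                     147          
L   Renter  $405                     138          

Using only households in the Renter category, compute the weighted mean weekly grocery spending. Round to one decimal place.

231.8

Renter rows: B, C, D, E, F, H, J, K, L
Weighted sum = 230×728 + 170×568 + 355×419 + 345×611 + 105×350 + 230×704 + 155×824 + 235×147 + 405×138
  = 167440 + 96560 + 148745 + 210795 + 36750 + 161920 + 127720 + 34545 + 55890 = 1040365
Sum of weights = 728 + 568 + 419 + 611 + 350 + 704 + 824 + 147 + 138 = 4489
Weighted mean = 1040365 / 4489 = 231.75874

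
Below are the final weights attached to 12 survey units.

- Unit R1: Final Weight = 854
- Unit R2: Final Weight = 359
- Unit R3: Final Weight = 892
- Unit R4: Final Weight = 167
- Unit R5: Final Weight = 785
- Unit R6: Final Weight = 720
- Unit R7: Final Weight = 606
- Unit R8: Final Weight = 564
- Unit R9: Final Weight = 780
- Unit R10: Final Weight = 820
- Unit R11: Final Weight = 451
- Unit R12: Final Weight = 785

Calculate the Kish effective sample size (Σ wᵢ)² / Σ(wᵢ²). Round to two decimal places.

10.81

Σ wᵢ = 854 + 359 + 892 + 167 + 785 + 720 + 606 + 564 + 780 + 820 + 451 + 785 = 7783
Σ wᵢ² = 5602133
n_eff = 7783² / 5602133 = 60575089 / 5602133 = 10.812862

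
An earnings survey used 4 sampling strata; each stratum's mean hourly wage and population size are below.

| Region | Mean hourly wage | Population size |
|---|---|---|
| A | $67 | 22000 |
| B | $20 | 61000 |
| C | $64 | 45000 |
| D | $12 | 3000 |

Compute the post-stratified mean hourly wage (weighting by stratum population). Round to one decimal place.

42.8

Σ Nₕ·x̄ₕ = 67×22000 + 20×61000 + 64×45000 + 12×3000
  = 1474000 + 1220000 + 2880000 + 36000 = 5610000
Σ Nₕ = 22000 + 61000 + 45000 + 3000 = 131000
Overall mean = 5610000 / 131000 = 42.824427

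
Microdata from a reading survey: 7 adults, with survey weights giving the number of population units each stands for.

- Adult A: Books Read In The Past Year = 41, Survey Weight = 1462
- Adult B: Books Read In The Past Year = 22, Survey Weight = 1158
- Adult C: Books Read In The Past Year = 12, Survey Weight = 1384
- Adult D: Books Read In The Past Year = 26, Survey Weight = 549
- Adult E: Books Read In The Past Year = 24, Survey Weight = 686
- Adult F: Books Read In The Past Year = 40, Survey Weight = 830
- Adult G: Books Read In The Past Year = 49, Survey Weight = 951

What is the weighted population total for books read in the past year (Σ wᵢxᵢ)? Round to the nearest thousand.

Weighted total = 41×1462 + 22×1158 + 12×1384 + 26×549 + 24×686 + 40×830 + 49×951
  = 212563

213000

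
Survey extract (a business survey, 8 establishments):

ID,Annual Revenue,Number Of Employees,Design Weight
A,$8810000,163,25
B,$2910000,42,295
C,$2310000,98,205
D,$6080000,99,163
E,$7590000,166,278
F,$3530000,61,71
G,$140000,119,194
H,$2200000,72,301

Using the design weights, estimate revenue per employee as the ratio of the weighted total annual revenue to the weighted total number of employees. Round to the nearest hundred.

Σ wᵢ·y = 5593300000
Σ wᵢ·x = 163×25 + 42×295 + 98×205 + 99×163 + 166×278 + 61×71 + 119×194 + 72×301
  = 4075 + 12390 + 20090 + 16137 + 46148 + 4331 + 23086 + 21672 = 147929
Ratio = 5593300000 / 147929 = 37810.706

37800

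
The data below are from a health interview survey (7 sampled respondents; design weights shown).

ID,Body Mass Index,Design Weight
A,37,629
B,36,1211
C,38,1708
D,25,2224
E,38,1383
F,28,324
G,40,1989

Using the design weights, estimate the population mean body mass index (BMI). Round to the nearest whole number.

35

Weighted sum = 328559
Sum of weights = 9468
Weighted mean = 328559 / 9468 = 34.702049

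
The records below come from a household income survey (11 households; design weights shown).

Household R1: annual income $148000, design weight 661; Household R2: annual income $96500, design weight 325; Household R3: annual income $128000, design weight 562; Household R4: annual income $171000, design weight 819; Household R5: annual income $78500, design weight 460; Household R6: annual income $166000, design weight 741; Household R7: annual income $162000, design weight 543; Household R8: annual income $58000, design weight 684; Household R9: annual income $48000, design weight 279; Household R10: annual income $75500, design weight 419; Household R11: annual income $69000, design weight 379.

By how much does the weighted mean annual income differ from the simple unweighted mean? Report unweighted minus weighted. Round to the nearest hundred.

Unweighted sum = 148000 + 96500 + 128000 + 171000 + 78500 + 166000 + 162000 + 58000 + 48000 + 75500 + 69000 = 1200500
Unweighted mean = 1200500 / 11 = 109136.36
Weighted sum = 699107000
Sum of weights = 661 + 325 + 562 + 819 + 460 + 741 + 543 + 684 + 279 + 419 + 379 = 5872
Weighted mean = 699107000 / 5872 = 119057.73
Difference (unweighted minus weighted) = -9921.368

-9900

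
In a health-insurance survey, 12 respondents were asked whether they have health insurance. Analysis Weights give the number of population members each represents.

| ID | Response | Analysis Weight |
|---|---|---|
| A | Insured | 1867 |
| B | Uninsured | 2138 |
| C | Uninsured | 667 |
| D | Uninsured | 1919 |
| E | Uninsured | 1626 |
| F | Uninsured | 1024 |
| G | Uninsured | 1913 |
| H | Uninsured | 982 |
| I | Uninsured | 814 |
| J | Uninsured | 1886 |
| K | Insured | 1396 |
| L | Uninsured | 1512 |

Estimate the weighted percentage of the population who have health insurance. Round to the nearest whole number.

Sum of weights for 'Insured' = 1867 + 1396 = 3263
Total weight = 1867 + 2138 + 667 + 1919 + 1626 + 1024 + 1913 + 982 + 814 + 1886 + 1396 + 1512 = 17744
Weighted proportion = 3263 / 17744 = 0.18389315 → 18.389315%

18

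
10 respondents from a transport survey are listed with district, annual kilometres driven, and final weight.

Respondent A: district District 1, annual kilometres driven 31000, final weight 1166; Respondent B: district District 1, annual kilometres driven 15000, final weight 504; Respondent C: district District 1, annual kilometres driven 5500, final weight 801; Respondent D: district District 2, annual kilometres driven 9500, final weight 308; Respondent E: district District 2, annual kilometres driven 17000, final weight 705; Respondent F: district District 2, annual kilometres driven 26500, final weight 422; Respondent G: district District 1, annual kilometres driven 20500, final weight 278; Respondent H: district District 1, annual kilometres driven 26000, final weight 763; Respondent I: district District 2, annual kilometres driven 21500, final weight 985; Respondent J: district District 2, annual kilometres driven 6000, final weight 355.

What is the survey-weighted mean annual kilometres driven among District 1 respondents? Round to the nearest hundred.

21000

District 1 rows: A, B, C, G, H
Weighted sum = 31000×1166 + 15000×504 + 5500×801 + 20500×278 + 26000×763
  = 36146000 + 7560000 + 4405500 + 5699000 + 19838000 = 73648500
Sum of weights = 1166 + 504 + 801 + 278 + 763 = 3512
Weighted mean = 73648500 / 3512 = 20970.53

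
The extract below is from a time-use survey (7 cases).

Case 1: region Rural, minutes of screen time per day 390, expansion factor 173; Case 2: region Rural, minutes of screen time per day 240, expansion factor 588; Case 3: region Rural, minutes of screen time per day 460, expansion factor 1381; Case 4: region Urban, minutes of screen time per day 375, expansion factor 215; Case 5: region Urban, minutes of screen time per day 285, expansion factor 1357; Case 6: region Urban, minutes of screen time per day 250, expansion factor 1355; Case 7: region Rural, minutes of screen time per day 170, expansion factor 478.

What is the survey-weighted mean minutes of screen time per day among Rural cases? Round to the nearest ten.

Rural rows: 1, 2, 3, 7
Weighted sum = 390×173 + 240×588 + 460×1381 + 170×478
  = 67470 + 141120 + 635260 + 81260 = 925110
Sum of weights = 173 + 588 + 1381 + 478 = 2620
Weighted mean = 925110 / 2620 = 353.09542

350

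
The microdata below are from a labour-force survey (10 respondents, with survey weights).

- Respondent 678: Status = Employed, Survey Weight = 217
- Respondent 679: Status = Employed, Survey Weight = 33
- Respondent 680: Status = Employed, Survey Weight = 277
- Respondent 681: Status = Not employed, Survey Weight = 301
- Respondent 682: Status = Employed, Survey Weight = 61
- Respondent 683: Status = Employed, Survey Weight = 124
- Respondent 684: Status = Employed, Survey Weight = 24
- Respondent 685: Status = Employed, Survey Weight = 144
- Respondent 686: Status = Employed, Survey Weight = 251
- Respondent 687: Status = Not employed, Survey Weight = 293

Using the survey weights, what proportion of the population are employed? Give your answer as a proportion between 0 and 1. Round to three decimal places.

Sum of weights for 'Employed' = 217 + 33 + 277 + 61 + 124 + 24 + 144 + 251 = 1131
Total weight = 217 + 33 + 277 + 301 + 61 + 124 + 24 + 144 + 251 + 293 = 1725
Weighted proportion = 1131 / 1725 = 0.65565217

0.656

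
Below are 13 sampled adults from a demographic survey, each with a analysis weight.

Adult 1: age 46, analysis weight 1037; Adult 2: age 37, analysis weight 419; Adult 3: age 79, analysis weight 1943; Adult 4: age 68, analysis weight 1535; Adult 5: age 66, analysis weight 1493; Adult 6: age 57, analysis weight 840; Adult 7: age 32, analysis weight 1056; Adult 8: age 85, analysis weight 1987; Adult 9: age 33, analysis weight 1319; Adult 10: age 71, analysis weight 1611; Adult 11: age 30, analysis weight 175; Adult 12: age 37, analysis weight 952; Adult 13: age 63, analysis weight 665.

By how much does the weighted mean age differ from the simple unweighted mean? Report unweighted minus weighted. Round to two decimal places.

-6.41

Unweighted sum = 704
Unweighted mean = 704 / 13 = 54.153846
Weighted sum = 910464
Sum of weights = 15032
Weighted mean = 910464 / 15032 = 60.568387
Difference (unweighted minus weighted) = -6.4145413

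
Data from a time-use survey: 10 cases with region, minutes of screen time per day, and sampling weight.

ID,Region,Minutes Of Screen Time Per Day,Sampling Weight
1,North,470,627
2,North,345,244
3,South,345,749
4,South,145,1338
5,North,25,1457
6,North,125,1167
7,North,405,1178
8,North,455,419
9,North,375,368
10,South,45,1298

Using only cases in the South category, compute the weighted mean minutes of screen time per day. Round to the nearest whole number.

South rows: 3, 4, 10
Weighted sum = 345×749 + 145×1338 + 45×1298
  = 510825
Sum of weights = 749 + 1338 + 1298 = 3385
Weighted mean = 510825 / 3385 = 150.90842

151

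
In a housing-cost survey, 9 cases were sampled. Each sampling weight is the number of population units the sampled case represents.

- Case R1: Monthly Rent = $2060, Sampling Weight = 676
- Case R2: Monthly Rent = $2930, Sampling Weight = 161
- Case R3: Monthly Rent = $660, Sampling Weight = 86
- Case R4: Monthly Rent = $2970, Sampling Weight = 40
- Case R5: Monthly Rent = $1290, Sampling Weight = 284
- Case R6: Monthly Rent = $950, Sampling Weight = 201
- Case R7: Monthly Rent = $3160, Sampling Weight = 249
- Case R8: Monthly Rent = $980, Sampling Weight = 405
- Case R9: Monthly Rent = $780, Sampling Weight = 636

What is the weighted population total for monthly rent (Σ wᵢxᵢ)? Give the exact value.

4276980

Weighted total = 2060×676 + 2930×161 + 660×86 + 2970×40 + 1290×284 + 950×201 + 3160×249 + 980×405 + 780×636
  = 1392560 + 471730 + 56760 + 118800 + 366360 + 190950 + 786840 + 396900 + 496080 = 4276980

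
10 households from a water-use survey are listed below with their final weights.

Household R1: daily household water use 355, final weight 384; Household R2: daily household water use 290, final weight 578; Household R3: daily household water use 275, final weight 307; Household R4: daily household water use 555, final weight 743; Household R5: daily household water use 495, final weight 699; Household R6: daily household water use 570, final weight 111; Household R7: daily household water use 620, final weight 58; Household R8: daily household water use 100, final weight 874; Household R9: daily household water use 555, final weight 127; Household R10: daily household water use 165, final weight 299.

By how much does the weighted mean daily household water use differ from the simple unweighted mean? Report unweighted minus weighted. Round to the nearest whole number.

50

Unweighted sum = 3980
Unweighted mean = 3980 / 10 = 398
Weighted sum = 355×384 + 290×578 + 275×307 + 555×743 + 495×699 + 570×111 + 620×58 + 100×874 + 555×127 + 165×299
  = 1453185
Sum of weights = 384 + 578 + 307 + 743 + 699 + 111 + 58 + 874 + 127 + 299 = 4180
Weighted mean = 1453185 / 4180 = 347.65191
Difference (unweighted minus weighted) = 50.348086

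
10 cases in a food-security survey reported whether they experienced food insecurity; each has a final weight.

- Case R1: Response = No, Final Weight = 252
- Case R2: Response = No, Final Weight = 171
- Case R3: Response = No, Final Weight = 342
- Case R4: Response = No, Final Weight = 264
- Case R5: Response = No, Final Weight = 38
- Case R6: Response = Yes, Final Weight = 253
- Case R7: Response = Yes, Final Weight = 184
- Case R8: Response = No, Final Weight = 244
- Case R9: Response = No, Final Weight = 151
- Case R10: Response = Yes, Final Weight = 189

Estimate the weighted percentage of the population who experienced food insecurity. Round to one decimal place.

30.0

Sum of weights for 'Yes' = 253 + 184 + 189 = 626
Total weight = 252 + 171 + 342 + 264 + 38 + 253 + 184 + 244 + 151 + 189 = 2088
Weighted proportion = 626 / 2088 = 0.29980843 → 29.980843%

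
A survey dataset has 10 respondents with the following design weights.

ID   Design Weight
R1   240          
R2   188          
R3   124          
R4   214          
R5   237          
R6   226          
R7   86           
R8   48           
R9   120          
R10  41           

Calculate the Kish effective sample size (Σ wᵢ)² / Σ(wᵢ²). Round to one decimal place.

Σ wᵢ = 240 + 188 + 124 + 214 + 237 + 226 + 86 + 48 + 120 + 41 = 1524
Σ wᵢ² = 57600 + 35344 + 15376 + 45796 + 56169 + 51076 + 7396 + 2304 + 14400 + 1681 = 287142
n_eff = 1524² / 287142 = 2322576 / 287142 = 8.0885973

8.1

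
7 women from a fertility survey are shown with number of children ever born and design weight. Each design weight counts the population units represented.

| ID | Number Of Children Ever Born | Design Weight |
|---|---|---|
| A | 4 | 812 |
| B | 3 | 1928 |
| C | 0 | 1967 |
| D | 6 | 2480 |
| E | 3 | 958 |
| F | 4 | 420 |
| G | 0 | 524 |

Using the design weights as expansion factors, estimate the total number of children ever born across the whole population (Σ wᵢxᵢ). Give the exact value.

28466

Weighted total = 4×812 + 3×1928 + 0×1967 + 6×2480 + 3×958 + 4×420 + 0×524
  = 28466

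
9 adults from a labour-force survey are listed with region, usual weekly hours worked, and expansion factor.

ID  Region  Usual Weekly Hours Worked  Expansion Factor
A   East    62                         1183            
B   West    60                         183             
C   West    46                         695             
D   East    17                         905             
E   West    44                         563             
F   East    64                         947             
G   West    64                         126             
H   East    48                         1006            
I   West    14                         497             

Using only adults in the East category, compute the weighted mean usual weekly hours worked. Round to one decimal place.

East rows: A, D, F, H
Weighted sum = 62×1183 + 17×905 + 64×947 + 48×1006
  = 73346 + 15385 + 60608 + 48288 = 197627
Sum of weights = 1183 + 905 + 947 + 1006 = 4041
Weighted mean = 197627 / 4041 = 48.905469

48.9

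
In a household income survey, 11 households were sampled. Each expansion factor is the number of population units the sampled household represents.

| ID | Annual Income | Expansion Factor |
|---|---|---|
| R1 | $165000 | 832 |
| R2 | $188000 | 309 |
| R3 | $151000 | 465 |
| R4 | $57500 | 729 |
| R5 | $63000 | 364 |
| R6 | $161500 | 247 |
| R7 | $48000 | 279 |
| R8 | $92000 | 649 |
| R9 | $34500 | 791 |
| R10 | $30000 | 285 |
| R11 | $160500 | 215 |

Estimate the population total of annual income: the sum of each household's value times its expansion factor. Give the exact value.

Weighted total = 165000×832 + 188000×309 + 151000×465 + 57500×729 + 63000×364 + 161500×247 + 48000×279 + 92000×649 + 34500×791 + 30000×285 + 160500×215
  = 137280000 + 58092000 + 70215000 + 41917500 + 22932000 + 39890500 + 13392000 + 59708000 + 27289500 + 8550000 + 34507500 = 513774000

513774000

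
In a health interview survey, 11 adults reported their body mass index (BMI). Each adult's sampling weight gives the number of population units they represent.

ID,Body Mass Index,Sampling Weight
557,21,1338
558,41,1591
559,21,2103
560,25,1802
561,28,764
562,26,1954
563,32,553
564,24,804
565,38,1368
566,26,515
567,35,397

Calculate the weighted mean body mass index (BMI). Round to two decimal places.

28.13

Weighted sum = 21×1338 + 41×1591 + 21×2103 + 25×1802 + 28×764 + 26×1954 + 32×553 + 24×804 + 38×1368 + 26×515 + 35×397
  = 28098 + 65231 + 44163 + 45050 + 21392 + 50804 + 17696 + 19296 + 51984 + 13390 + 13895 = 370999
Sum of weights = 13189
Weighted mean = 370999 / 13189 = 28.129426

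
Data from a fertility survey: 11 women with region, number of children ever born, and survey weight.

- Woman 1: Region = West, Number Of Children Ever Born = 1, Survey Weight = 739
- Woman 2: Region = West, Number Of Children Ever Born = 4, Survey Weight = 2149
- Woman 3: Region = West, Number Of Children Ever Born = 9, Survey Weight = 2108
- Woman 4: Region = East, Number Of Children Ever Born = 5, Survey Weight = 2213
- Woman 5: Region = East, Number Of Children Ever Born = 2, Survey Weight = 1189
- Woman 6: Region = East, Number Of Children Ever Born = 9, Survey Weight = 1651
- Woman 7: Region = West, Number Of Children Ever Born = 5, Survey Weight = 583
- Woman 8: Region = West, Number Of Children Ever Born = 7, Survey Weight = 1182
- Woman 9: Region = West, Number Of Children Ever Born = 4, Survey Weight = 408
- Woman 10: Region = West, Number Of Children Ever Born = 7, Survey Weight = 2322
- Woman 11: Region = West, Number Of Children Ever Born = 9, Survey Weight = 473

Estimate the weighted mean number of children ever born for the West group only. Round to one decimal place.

6.2

West rows: 1, 2, 3, 7, 8, 9, 10, 11
Weighted sum = 1×739 + 4×2149 + 9×2108 + 5×583 + 7×1182 + 4×408 + 7×2322 + 9×473
  = 61639
Sum of weights = 739 + 2149 + 2108 + 583 + 1182 + 408 + 2322 + 473 = 9964
Weighted mean = 61639 / 9964 = 6.1861702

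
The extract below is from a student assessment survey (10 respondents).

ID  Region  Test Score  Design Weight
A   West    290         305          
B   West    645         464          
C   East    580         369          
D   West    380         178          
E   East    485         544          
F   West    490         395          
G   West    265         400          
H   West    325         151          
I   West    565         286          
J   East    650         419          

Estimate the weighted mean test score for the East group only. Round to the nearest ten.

560

East rows: C, E, J
Weighted sum = 580×369 + 485×544 + 650×419
  = 214020 + 263840 + 272350 = 750210
Sum of weights = 369 + 544 + 419 = 1332
Weighted mean = 750210 / 1332 = 563.22072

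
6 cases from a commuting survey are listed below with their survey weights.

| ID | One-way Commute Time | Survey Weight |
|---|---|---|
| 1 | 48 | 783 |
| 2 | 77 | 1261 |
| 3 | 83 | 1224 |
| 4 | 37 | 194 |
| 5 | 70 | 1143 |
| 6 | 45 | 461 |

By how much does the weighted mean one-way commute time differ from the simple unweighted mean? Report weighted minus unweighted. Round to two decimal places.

7.94

Unweighted sum = 48 + 77 + 83 + 37 + 70 + 45 = 360
Unweighted mean = 360 / 6 = 60
Weighted sum = 48×783 + 77×1261 + 83×1224 + 37×194 + 70×1143 + 45×461
  = 37584 + 97097 + 101592 + 7178 + 80010 + 20745 = 344206
Sum of weights = 783 + 1261 + 1224 + 194 + 1143 + 461 = 5066
Weighted mean = 344206 / 5066 = 67.944335
Difference (weighted minus unweighted) = 7.9443348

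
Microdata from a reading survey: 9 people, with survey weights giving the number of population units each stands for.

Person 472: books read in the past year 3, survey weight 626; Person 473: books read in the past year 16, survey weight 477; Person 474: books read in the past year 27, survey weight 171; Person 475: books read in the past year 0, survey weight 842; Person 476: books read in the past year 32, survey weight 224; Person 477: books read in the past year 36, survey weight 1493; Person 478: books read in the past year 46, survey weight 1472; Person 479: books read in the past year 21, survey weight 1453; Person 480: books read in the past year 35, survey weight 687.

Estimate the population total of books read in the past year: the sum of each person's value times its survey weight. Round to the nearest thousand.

197000

Weighted total = 3×626 + 16×477 + 27×171 + 0×842 + 32×224 + 36×1493 + 46×1472 + 21×1453 + 35×687
  = 197313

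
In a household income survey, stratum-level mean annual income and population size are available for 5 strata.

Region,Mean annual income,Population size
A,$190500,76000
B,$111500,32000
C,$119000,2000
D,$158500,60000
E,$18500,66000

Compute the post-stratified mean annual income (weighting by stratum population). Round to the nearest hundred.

122900

Σ Nₕ·x̄ₕ = 190500×76000 + 111500×32000 + 119000×2000 + 158500×60000 + 18500×66000
  = 29015000000
Σ Nₕ = 236000
Overall mean = 29015000000 / 236000 = 122944.92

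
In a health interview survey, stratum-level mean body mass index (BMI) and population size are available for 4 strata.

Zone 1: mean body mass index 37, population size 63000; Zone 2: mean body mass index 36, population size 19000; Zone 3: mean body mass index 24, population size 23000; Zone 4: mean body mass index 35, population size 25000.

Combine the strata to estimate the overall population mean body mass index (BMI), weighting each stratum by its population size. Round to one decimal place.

34.2

Σ Nₕ·x̄ₕ = 37×63000 + 36×19000 + 24×23000 + 35×25000
  = 2331000 + 684000 + 552000 + 875000 = 4442000
Σ Nₕ = 130000
Overall mean = 4442000 / 130000 = 34.169231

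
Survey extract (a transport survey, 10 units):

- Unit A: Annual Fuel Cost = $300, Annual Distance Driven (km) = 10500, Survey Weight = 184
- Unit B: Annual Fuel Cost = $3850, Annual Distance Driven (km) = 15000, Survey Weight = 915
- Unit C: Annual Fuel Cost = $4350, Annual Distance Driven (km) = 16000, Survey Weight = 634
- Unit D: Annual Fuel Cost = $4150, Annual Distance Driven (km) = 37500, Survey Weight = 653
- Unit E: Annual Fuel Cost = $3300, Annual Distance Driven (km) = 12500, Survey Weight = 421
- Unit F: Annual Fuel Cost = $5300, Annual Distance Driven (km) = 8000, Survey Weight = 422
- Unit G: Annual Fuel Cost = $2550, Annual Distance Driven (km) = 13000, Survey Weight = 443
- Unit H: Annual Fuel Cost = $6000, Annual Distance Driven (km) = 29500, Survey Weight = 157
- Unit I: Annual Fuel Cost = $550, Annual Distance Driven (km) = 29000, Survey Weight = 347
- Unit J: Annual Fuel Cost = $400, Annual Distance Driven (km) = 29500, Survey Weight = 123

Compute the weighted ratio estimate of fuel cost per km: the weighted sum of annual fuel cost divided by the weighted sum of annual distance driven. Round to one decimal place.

0.2

Σ wᵢ·y = 300×184 + 3850×915 + 4350×634 + 4150×653 + 3300×421 + 5300×422 + 2550×443 + 6000×157 + 550×347 + 400×123
  = 55200 + 3522750 + 2757900 + 2709950 + 1389300 + 2236600 + 1129650 + 942000 + 190850 + 49200 = 14983400
Σ wᵢ·x = 10500×184 + 15000×915 + 16000×634 + 37500×653 + 12500×421 + 8000×422 + 13000×443 + 29500×157 + 29000×347 + 29500×123
  = 1932000 + 13725000 + 10144000 + 24487500 + 5262500 + 3376000 + 5759000 + 4631500 + 10063000 + 3628500 = 83009000
Ratio = 14983400 / 83009000 = 0.18050332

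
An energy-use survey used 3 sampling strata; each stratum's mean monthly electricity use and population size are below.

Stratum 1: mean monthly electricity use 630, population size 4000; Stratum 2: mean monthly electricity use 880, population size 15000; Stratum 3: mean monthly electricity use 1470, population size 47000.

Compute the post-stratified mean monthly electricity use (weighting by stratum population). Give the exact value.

1285

Σ Nₕ·x̄ₕ = 630×4000 + 880×15000 + 1470×47000
  = 2520000 + 13200000 + 69090000 = 84810000
Σ Nₕ = 66000
Overall mean = 84810000 / 66000 = 1285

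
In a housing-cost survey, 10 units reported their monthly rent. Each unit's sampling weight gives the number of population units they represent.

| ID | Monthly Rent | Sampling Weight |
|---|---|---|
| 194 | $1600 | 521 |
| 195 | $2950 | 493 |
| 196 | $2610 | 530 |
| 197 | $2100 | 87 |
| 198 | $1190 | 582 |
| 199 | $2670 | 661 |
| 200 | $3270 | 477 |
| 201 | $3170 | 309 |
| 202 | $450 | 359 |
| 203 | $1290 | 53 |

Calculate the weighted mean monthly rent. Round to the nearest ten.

2230

Weighted sum = 1600×521 + 2950×493 + 2610×530 + 2100×87 + 1190×582 + 2670×661 + 3270×477 + 3170×309 + 450×359 + 1290×53
  = 833600 + 1454350 + 1383300 + 182700 + 692580 + 1764870 + 1559790 + 979530 + 161550 + 68370 = 9080640
Sum of weights = 521 + 493 + 530 + 87 + 582 + 661 + 477 + 309 + 359 + 53 = 4072
Weighted mean = 9080640 / 4072 = 2230.0196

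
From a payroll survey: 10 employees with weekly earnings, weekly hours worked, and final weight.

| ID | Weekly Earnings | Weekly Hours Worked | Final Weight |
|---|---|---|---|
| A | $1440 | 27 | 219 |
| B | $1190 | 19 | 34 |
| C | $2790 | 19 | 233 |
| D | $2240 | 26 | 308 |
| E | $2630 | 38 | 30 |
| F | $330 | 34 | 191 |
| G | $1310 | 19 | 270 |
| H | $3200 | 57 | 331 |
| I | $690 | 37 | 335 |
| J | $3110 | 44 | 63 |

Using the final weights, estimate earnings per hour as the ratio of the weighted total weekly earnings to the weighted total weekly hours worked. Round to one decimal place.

55.9

Σ wᵢ·y = 1440×219 + 1190×34 + 2790×233 + 2240×308 + 2630×30 + 330×191 + 1310×270 + 3200×331 + 690×335 + 3110×63
  = 315360 + 40460 + 650070 + 689920 + 78900 + 63030 + 353700 + 1059200 + 231150 + 195930 = 3677720
Σ wᵢ·x = 27×219 + 19×34 + 19×233 + 26×308 + 38×30 + 34×191 + 19×270 + 57×331 + 37×335 + 44×63
  = 5913 + 646 + 4427 + 8008 + 1140 + 6494 + 5130 + 18867 + 12395 + 2772 = 65792
Ratio = 3677720 / 65792 = 55.899197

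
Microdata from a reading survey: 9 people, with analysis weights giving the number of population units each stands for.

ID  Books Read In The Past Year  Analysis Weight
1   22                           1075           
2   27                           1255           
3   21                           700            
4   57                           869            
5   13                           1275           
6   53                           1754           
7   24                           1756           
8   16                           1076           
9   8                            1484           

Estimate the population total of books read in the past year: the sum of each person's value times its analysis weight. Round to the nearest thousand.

Weighted total = 22×1075 + 27×1255 + 21×700 + 57×869 + 13×1275 + 53×1754 + 24×1756 + 16×1076 + 8×1484
  = 23650 + 33885 + 14700 + 49533 + 16575 + 92962 + 42144 + 17216 + 11872 = 302537

303000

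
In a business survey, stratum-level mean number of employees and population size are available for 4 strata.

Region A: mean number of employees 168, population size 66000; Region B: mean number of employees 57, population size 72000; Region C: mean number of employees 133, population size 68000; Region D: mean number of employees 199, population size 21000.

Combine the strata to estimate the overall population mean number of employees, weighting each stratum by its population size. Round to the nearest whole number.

Σ Nₕ·x̄ₕ = 168×66000 + 57×72000 + 133×68000 + 199×21000
  = 11088000 + 4104000 + 9044000 + 4179000 = 28415000
Σ Nₕ = 66000 + 72000 + 68000 + 21000 = 227000
Overall mean = 28415000 / 227000 = 125.17621

125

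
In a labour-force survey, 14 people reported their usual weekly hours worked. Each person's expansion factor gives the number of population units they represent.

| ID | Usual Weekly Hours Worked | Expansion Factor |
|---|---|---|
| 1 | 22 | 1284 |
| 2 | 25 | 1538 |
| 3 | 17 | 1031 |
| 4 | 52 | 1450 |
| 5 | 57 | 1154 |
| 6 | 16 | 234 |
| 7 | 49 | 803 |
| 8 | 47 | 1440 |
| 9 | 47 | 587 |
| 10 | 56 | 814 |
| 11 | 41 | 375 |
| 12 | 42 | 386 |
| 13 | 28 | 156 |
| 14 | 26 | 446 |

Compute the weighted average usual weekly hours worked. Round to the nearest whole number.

Weighted sum = 456898
Sum of weights = 11698
Weighted mean = 456898 / 11698 = 39.057788

39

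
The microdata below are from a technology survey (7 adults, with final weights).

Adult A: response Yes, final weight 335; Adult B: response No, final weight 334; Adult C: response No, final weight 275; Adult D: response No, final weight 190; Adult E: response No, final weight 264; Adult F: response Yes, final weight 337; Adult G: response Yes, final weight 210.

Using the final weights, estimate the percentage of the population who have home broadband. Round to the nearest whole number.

Sum of weights for 'Yes' = 335 + 337 + 210 = 882
Total weight = 335 + 334 + 275 + 190 + 264 + 337 + 210 = 1945
Weighted proportion = 882 / 1945 = 0.45347044 → 45.347044%

45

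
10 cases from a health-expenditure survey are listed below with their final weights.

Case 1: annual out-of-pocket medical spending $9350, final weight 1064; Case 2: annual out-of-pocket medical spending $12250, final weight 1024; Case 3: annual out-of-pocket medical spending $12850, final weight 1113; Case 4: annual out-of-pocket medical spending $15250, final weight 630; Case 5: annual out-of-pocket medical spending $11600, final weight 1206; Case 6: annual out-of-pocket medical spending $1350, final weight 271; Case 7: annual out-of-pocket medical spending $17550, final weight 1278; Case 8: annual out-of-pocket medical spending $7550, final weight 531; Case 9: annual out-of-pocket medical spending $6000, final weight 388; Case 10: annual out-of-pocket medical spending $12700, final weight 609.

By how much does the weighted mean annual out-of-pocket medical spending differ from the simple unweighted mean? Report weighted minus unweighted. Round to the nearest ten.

Unweighted sum = 9350 + 12250 + 12850 + 15250 + 11600 + 1350 + 17550 + 7550 + 6000 + 12700 = 106450
Unweighted mean = 106450 / 10 = 10645
Weighted sum = 9350×1064 + 12250×1024 + 12850×1113 + 15250×630 + 11600×1206 + 1350×271 + 17550×1278 + 7550×531 + 6000×388 + 12700×609
  = 9948400 + 12544000 + 14302050 + 9607500 + 13989600 + 365850 + 22428900 + 4009050 + 2328000 + 7734300 = 97257650
Sum of weights = 1064 + 1024 + 1113 + 630 + 1206 + 271 + 1278 + 531 + 388 + 609 = 8114
Weighted mean = 97257650 / 8114 = 11986.4
Difference (weighted minus unweighted) = 1341.4

1340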